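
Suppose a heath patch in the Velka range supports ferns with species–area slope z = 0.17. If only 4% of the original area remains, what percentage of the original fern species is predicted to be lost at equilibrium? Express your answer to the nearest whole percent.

42%

S_new/S_old = (A_new/A_old)^z = 0.04^0.17
= exp(0.17 × ln 0.04) = exp(0.17 × -3.2189) = exp(-0.5472) ≈ 0.5786
Fraction lost = 1 − 0.5786 = 0.4214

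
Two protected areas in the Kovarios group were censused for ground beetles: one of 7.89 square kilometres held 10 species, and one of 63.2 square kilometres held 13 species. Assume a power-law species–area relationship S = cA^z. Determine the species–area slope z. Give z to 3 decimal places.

0.126

Taking logs: ln S = ln c + z ln A, so z = (ln S₂ − ln S₁)/(ln A₂ − ln A₁).
z = ln(13/10) / ln(63.2/7.89) = ln(1.3) / ln(8.01) = 0.2624 / 2.0807 = 0.1261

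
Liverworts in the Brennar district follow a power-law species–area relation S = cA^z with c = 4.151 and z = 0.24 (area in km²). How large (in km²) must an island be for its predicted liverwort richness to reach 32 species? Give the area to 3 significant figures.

4960 km²

32 = 4.151 × A^0.24  ⇒  A^0.24 = 32/4.151 = 7.709
ln A = ln(7.709) / 0.24 = 2.0424 / 0.24 = 8.5099
A = e^8.5099 ≈ 4964 km²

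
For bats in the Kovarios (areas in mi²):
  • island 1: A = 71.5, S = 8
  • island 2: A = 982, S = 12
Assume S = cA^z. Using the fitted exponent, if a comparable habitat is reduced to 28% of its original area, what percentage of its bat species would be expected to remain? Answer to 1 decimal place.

z = ln(12/8) / ln(982/71.5) = 0.4055 / 2.6199 = 0.1548
S_new/S_old = (A_new/A_old)^z = 0.28^0.1548 = exp(0.1548 × -1.2730) = 0.8212

82.1%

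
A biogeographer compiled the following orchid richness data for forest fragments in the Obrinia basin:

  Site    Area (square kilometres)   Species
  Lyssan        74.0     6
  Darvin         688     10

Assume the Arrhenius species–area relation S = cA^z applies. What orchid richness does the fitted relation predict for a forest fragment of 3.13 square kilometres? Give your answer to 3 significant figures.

2.91

z = ln(10/6) / ln(688/74) = 0.5108 / 2.2297 = 0.2291
c = 6 / 74^0.2291 = 6 / 2.681 = 2.238
S₃ = 2.238 × 3.13^0.2291 = 2.238 × 1.299 ≈ 2.907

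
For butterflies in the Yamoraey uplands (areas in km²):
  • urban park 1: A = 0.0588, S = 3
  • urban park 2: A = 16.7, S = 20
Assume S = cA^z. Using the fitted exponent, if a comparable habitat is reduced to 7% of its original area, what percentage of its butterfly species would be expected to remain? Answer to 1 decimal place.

40.9%

z = ln(20/3) / ln(16.7/0.0588) = 1.8971 / 5.6490 = 0.3358
S_new/S_old = (A_new/A_old)^z = 0.07^0.3358 = exp(0.3358 × -2.6593) = 0.4094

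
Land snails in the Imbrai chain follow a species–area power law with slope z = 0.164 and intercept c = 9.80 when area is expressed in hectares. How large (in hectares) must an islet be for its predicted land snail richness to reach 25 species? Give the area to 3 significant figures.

25 = 9.8 × A^0.164  ⇒  A^0.164 = 25/9.8 = 2.551
ln A = ln(2.551) / 0.164 = 0.9365 / 0.164 = 5.7103
A = e^5.7103 ≈ 302 hectares

302 hectares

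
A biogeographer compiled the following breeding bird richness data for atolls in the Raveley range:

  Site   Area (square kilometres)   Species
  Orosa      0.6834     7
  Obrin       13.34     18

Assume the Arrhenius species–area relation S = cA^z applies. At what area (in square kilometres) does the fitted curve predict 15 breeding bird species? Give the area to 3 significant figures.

7.52 square kilometres

z = ln(18/7) / ln(13.34/0.6834) = 0.9445 / 2.9714 = 0.3178
c = 7 / 0.6834^0.3178 = 7 / 0.886 = 7.9
A = (15/7.9)^(1/0.3178) ⇒ ln A = ln(1.899)/0.3178 = 2.0172
A = e^2.0172 ≈ 7.517 square kilometres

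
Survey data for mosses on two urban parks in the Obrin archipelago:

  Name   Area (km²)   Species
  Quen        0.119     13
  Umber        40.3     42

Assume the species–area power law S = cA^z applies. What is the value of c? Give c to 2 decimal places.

19.96

z = ln(S₂/S₁) / ln(A₂/A₁) = ln(42/13) / ln(40.3/0.119) = 1.1727 / 5.8250 = 0.2013
c = S₁ / A₁^z = 13 / 0.119^0.2013 = 13 / 0.6515 = 19.96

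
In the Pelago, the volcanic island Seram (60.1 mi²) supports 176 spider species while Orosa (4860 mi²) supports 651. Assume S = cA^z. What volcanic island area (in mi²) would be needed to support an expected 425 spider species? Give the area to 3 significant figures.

1160 mi²

z = ln(651/176) / ln(4860/60.1) = 1.3080 / 4.3928 = 0.2978
c = 176 / 60.1^0.2978 = 176 / 3.386 = 51.98
A = (425/51.98)^(1/0.2978) ⇒ ln A = ln(8.176)/0.2978 = 7.0567
A = e^7.0567 ≈ 1161 mi²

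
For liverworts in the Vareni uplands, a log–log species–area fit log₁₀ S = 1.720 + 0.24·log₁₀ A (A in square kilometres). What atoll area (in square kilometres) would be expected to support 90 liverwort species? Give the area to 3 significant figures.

9.46 square kilometres

90 = 52.48 × A^0.24  ⇒  A^0.24 = 90/52.48 = 1.715
ln A = ln(1.715) / 0.24 = 0.5394 / 0.24 = 2.2473
A = e^2.2473 ≈ 9.463 square kilometres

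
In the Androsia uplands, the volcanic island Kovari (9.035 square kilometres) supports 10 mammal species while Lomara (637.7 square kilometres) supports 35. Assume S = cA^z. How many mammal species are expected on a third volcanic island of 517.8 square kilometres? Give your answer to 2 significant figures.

z = ln(35/10) / ln(637.7/9.035) = 1.2528 / 4.2568 = 0.2943
c = 10 / 9.035^0.2943 = 10 / 1.911 = 5.232
S₃ = 5.232 × 517.8^0.2943 = 5.232 × 6.292 ≈ 32.92

33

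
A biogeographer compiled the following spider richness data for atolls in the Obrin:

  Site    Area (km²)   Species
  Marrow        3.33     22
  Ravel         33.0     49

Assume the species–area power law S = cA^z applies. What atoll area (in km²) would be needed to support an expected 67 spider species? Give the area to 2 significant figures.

81 km²

z = ln(49/22) / ln(33/3.33) = 0.8008 / 2.2935 = 0.3491
c = 22 / 3.33^0.3491 = 22 / 1.522 = 14.45
A = (67/14.45)^(1/0.3491) ⇒ ln A = ln(4.635)/0.3491 = 4.3926
A = e^4.3926 ≈ 80.85 km²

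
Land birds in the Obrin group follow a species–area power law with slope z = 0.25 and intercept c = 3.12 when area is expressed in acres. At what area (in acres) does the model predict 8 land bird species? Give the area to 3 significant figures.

8 = 3.12 × A^0.25  ⇒  A^0.25 = 8/3.12 = 2.564
ln A = ln(2.564) / 0.25 = 0.9416 / 0.25 = 3.7664
A = e^3.7664 ≈ 43.23 acres

43.2 acres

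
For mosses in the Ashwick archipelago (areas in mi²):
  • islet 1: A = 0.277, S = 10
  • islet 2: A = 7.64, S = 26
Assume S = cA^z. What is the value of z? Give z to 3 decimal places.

0.288

Taking logs: ln S = ln c + z ln A, so z = (ln S₂ − ln S₁)/(ln A₂ − ln A₁).
z = ln(26/10) / ln(7.64/0.277) = ln(2.6) / ln(27.58) = 0.9555 / 3.3171 = 0.2881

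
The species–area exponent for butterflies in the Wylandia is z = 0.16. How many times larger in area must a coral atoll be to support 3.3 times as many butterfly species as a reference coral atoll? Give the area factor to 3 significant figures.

(A₂/A₁)^0.16 = 3.3, so A₂/A₁ = 3.3^(1/0.16) = 3.3^6.25
ln(A₂/A₁) = ln 3.3 / 0.16 = 1.1939 / 0.16 = 7.4620
A₂/A₁ = e^7.4620 ≈ 1741

1740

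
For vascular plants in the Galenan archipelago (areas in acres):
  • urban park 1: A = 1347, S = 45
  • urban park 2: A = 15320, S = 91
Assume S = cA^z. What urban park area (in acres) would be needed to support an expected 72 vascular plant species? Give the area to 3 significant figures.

z = ln(91/45) / ln(15320/1347) = 0.7042 / 2.4313 = 0.2896
c = 45 / 1347^0.2896 = 45 / 8.061 = 5.582
A = (72/5.582)^(1/0.2896) ⇒ ln A = ln(12.9)/0.2896 = 8.8283
A = e^8.8283 ≈ 6825 acres

6830 acres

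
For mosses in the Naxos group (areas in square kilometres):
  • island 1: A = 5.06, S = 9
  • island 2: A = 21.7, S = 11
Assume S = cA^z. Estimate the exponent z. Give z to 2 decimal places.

0.14

Taking logs: ln S = ln c + z ln A, so z = (ln S₂ − ln S₁)/(ln A₂ − ln A₁).
z = ln(11/9) / ln(21.7/5.06) = ln(1.222) / ln(4.289) = 0.2007 / 1.4559 = 0.1378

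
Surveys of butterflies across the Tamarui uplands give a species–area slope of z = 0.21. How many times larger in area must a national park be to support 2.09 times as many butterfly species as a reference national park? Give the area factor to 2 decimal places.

(A₂/A₁)^0.21 = 2.09, so A₂/A₁ = 2.09^(1/0.21) = 2.09^4.762
ln(A₂/A₁) = ln 2.09 / 0.21 = 0.7372 / 0.21 = 3.5103
A₂/A₁ = e^3.5103 ≈ 33.46

33.46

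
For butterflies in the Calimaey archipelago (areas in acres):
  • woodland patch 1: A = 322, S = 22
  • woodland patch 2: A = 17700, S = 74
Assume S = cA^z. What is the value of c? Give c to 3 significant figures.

z = ln(S₂/S₁) / ln(A₂/A₁) = ln(74/22) / ln(17700/322) = 1.2130 / 4.0068 = 0.3027
c = S₁ / A₁^z = 22 / 322^0.3027 = 22 / 5.744 = 3.83

3.83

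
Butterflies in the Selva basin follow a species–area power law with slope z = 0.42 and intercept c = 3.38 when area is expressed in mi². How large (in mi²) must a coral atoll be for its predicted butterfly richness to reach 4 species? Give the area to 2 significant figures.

1.5 mi²

4 = 3.38 × A^0.42  ⇒  A^0.42 = 4/3.38 = 1.183
ln A = ln(1.183) / 0.42 = 0.1684 / 0.42 = 0.4010
A = e^0.4010 ≈ 1.493 mi²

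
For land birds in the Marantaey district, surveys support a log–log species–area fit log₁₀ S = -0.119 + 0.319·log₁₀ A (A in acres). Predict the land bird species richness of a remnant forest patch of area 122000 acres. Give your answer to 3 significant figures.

31.9

S = 0.7603 × 122000^0.319
ln S = ln 0.7603 + 0.319 × ln 122000 = -0.2740 + 0.319 × 11.7118 = 3.4620
S = e^3.4620 ≈ 31.88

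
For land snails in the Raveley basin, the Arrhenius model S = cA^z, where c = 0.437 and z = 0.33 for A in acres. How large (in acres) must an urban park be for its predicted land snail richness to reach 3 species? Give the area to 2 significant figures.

340 acres

3 = 0.437 × A^0.33  ⇒  A^0.33 = 3/0.437 = 6.865
ln A = ln(6.865) / 0.33 = 1.9264 / 0.33 = 5.8377
A = e^5.8377 ≈ 343 acres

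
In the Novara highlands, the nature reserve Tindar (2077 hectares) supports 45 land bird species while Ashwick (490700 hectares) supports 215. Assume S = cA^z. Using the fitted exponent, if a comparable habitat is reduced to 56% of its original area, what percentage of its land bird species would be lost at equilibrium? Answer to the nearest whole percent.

15%

z = ln(215/45) / ln(490700/2077) = 1.5640 / 5.4649 = 0.2862
S_new/S_old = (A_new/A_old)^z = 0.56^0.2862 = exp(0.2862 × -0.5798) = 0.8471
Fraction lost = 1 − 0.8471 = 0.1529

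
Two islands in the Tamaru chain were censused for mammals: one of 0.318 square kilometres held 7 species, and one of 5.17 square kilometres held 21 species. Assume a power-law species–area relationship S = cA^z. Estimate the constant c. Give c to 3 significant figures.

11.0

z = ln(S₂/S₁) / ln(A₂/A₁) = ln(21/7) / ln(5.17/0.318) = 1.0986 / 2.7886 = 0.3940
c = S₁ / A₁^z = 7 / 0.318^0.3940 = 7 / 0.6368 = 10.99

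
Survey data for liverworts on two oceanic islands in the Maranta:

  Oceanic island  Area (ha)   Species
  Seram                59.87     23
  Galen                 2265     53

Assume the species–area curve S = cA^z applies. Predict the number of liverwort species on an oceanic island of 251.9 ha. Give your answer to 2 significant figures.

32

z = ln(53/23) / ln(2265/59.87) = 0.8348 / 3.6332 = 0.2298
c = 23 / 59.87^0.2298 = 23 / 2.561 = 8.982
S₃ = 8.982 × 251.9^0.2298 = 8.982 × 3.562 ≈ 32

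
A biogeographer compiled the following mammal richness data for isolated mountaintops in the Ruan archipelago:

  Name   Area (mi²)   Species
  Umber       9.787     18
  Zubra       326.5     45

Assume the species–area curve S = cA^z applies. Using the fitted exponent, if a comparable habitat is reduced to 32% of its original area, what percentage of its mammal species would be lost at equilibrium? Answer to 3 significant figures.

z = ln(45/18) / ln(326.5/9.787) = 0.9163 / 3.5074 = 0.2612
S_new/S_old = (A_new/A_old)^z = 0.32^0.2612 = exp(0.2612 × -1.1394) = 0.7425
Fraction lost = 1 − 0.7425 = 0.2575

25.7%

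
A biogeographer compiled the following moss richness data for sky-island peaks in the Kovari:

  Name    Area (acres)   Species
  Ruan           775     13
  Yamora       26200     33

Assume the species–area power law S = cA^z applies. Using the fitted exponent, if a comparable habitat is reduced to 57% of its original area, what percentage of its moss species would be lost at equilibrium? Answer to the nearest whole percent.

14%

z = ln(33/13) / ln(26200/775) = 0.9316 / 3.5207 = 0.2646
S_new/S_old = (A_new/A_old)^z = 0.57^0.2646 = exp(0.2646 × -0.5621) = 0.8618
Fraction lost = 1 − 0.8618 = 0.1382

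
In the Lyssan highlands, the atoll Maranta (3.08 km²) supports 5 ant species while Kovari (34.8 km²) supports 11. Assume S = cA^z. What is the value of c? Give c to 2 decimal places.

z = ln(S₂/S₁) / ln(A₂/A₁) = ln(11/5) / ln(34.8/3.08) = 0.7885 / 2.4247 = 0.3252
c = S₁ / A₁^z = 5 / 3.08^0.3252 = 5 / 1.442 = 3.468

3.47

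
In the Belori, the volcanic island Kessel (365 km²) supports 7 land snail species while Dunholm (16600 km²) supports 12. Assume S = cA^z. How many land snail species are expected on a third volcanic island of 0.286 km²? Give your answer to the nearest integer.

3

z = ln(12/7) / ln(16600/365) = 0.5390 / 3.8173 = 0.1412
c = 7 / 365^0.1412 = 7 / 2.3 = 3.043
S₃ = 3.043 × 0.286^0.1412 = 3.043 × 0.838 ≈ 2.55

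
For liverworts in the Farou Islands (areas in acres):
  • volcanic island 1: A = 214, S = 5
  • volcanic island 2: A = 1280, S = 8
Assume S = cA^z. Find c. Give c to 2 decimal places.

z = ln(S₂/S₁) / ln(A₂/A₁) = ln(8/5) / ln(1280/214) = 0.4700 / 1.7886 = 0.2628
c = S₁ / A₁^z = 5 / 214^0.2628 = 5 / 4.096 = 1.221

1.22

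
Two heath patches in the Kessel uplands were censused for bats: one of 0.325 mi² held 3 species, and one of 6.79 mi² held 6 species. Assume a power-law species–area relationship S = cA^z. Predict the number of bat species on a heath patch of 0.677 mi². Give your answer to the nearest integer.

z = ln(6/3) / ln(6.79/0.325) = 0.6931 / 3.0394 = 0.2281
c = 3 / 0.325^0.2281 = 3 / 0.7739 = 3.876
S₃ = 3.876 × 0.677^0.2281 = 3.876 × 0.9149 ≈ 3.547

4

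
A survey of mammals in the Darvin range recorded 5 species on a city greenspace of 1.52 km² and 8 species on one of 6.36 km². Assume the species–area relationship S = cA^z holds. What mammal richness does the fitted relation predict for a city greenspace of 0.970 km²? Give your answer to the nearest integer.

4

z = ln(8/5) / ln(6.36/1.52) = 0.4700 / 1.4313 = 0.3284
c = 5 / 1.52^0.3284 = 5 / 1.147 = 4.358
S₃ = 4.358 × 0.97^0.3284 = 4.358 × 0.99 ≈ 4.314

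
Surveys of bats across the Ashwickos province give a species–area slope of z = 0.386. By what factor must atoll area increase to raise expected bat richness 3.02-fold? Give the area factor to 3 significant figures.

17.5

(A₂/A₁)^0.386 = 3.02, so A₂/A₁ = 3.02^(1/0.386) = 3.02^2.591
ln(A₂/A₁) = ln 3.02 / 0.386 = 1.1053 / 0.386 = 2.8634
A₂/A₁ = e^2.8634 ≈ 17.52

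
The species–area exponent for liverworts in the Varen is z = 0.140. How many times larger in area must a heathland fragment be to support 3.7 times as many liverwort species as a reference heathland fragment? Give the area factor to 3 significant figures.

(A₂/A₁)^0.14 = 3.7, so A₂/A₁ = 3.7^(1/0.14) = 3.7^7.143
ln(A₂/A₁) = ln 3.7 / 0.14 = 1.3083 / 0.14 = 9.3452
A₂/A₁ = e^9.3452 ≈ 11444

11400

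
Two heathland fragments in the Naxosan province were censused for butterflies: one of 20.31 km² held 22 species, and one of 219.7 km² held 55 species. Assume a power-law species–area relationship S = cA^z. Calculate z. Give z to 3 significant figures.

Taking logs: ln S = ln c + z ln A, so z = (ln S₂ − ln S₁)/(ln A₂ − ln A₁).
z = ln(55/22) / ln(219.7/20.31) = ln(2.5) / ln(10.82) = 0.9163 / 2.3811 = 0.3848

0.385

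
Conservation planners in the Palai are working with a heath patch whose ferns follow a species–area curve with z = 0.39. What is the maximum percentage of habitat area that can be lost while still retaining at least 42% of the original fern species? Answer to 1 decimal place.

89.2%

Need (A_new/A_old)^0.39 = 0.42, so A_new/A_old = 0.42^(1/0.39) = 0.42^2.564
ln(A_new/A_old) = ln 0.42 / 0.39 = -0.8675 / 0.39 = -2.2244
A_new/A_old = e^-2.2244 ≈ 0.1081
Fraction that can be lost = 1 − 0.1081 = 0.8919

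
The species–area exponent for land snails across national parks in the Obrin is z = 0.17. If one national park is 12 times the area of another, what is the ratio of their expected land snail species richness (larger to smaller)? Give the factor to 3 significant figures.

1.53

S₂/S₁ = (A₂/A₁)^z = 12^0.17
ln(S₂/S₁) = 0.17 × ln 12 = 0.17 × 2.4849 = 0.4224
S₂/S₁ = e^0.4224 ≈ 1.526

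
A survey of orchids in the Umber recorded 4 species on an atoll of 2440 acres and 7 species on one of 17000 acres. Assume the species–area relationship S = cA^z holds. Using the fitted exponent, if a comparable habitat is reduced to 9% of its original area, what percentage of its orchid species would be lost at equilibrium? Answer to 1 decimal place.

50.1%

z = ln(7/4) / ln(17000/2440) = 0.5596 / 1.9412 = 0.2883
S_new/S_old = (A_new/A_old)^z = 0.09^0.2883 = exp(0.2883 × -2.4079) = 0.4995
Fraction lost = 1 − 0.4995 = 0.5005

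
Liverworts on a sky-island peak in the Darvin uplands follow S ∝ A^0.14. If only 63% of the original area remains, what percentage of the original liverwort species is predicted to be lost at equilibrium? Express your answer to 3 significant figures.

S_new/S_old = (A_new/A_old)^z = 0.63^0.14
= exp(0.14 × ln 0.63) = exp(0.14 × -0.4620) = exp(-0.0647) ≈ 0.9374
Fraction lost = 1 − 0.9374 = 0.06264

6.26%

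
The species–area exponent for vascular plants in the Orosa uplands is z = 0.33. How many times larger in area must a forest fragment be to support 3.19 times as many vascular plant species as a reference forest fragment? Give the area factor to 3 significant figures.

(A₂/A₁)^0.33 = 3.19, so A₂/A₁ = 3.19^(1/0.33) = 3.19^3.03
ln(A₂/A₁) = ln 3.19 / 0.33 = 1.1600 / 0.33 = 3.5152
A₂/A₁ = e^3.5152 ≈ 33.62

33.6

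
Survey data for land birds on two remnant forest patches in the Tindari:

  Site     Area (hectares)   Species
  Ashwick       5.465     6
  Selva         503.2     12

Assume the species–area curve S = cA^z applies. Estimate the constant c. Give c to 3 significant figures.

4.62

z = ln(S₂/S₁) / ln(A₂/A₁) = ln(12/6) / ln(503.2/5.465) = 0.6931 / 4.5226 = 0.1533
c = S₁ / A₁^z = 6 / 5.465^0.1533 = 6 / 1.297 = 4.625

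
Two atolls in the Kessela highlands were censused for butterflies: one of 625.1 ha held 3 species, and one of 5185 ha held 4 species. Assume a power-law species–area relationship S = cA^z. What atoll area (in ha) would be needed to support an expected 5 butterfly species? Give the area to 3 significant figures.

26800 ha

z = ln(4/3) / ln(5185/625.1) = 0.2877 / 2.1156 = 0.1360
c = 3 / 625.1^0.1360 = 3 / 2.4 = 1.25
A = (5/1.25)^(1/0.1360) ⇒ ln A = ln(4)/0.1360 = 10.1945
A = e^10.1945 ≈ 26756 ha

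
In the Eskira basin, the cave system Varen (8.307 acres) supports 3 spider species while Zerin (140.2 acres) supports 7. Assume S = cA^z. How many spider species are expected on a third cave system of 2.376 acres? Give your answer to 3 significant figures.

2.06

z = ln(7/3) / ln(140.2/8.307) = 0.8473 / 2.8260 = 0.2998
c = 3 / 8.307^0.2998 = 3 / 1.887 = 1.59
S₃ = 1.59 × 2.376^0.2998 = 1.59 × 1.296 ≈ 2.061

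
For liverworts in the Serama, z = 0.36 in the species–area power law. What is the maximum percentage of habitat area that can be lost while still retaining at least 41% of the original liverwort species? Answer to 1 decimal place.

Need (A_new/A_old)^0.36 = 0.41, so A_new/A_old = 0.41^(1/0.36) = 0.41^2.778
ln(A_new/A_old) = ln 0.41 / 0.36 = -0.8916 / 0.36 = -2.4767
A_new/A_old = e^-2.4767 ≈ 0.08402
Fraction that can be lost = 1 − 0.08402 = 0.916

91.6%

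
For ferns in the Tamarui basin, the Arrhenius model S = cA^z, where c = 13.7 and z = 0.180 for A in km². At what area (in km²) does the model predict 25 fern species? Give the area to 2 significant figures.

25 = 13.7 × A^0.18  ⇒  A^0.18 = 25/13.7 = 1.825
ln A = ln(1.825) / 0.18 = 0.6015 / 0.18 = 3.3416
A = e^3.3416 ≈ 28.26 km²

28 km²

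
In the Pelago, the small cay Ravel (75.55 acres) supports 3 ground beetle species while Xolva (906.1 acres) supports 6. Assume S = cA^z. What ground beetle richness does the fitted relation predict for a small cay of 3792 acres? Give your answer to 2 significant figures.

8.9

z = ln(6/3) / ln(906.1/75.55) = 0.6931 / 2.4844 = 0.2790
c = 3 / 75.55^0.2790 = 3 / 3.342 = 0.8976
S₃ = 0.8976 × 3792^0.2790 = 0.8976 × 9.966 ≈ 8.946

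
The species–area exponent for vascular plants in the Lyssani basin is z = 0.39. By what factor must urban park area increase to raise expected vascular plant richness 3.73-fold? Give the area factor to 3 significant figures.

29.2

(A₂/A₁)^0.39 = 3.73, so A₂/A₁ = 3.73^(1/0.39) = 3.73^2.564
ln(A₂/A₁) = ln 3.73 / 0.39 = 1.3164 / 0.39 = 3.3754
A₂/A₁ = e^3.3754 ≈ 29.24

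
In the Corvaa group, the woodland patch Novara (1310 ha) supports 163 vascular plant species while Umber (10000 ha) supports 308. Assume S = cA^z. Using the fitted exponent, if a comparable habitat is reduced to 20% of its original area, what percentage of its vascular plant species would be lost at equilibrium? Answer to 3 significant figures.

z = ln(308/163) / ln(10000/1310) = 0.6363 / 2.0326 = 0.3131
S_new/S_old = (A_new/A_old)^z = 0.2^0.3131 = exp(0.3131 × -1.6094) = 0.6042
Fraction lost = 1 − 0.6042 = 0.3958

39.6%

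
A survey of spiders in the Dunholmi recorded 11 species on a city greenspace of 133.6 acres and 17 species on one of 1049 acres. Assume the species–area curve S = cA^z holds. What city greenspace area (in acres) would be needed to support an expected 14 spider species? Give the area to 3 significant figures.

z = ln(17/11) / ln(1049/133.6) = 0.4353 / 2.0607 = 0.2112
c = 11 / 133.6^0.2112 = 11 / 2.812 = 3.911
A = (14/3.911)^(1/0.2112) ⇒ ln A = ln(3.579)/0.2112 = 6.0365
A = e^6.0365 ≈ 418.4 acres

418 acres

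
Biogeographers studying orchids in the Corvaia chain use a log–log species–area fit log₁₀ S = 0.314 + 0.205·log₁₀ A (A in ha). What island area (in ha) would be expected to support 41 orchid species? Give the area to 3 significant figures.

41 = 2.061 × A^0.205  ⇒  A^0.205 = 41/2.061 = 19.9
ln A = ln(19.9) / 0.205 = 2.9906 / 0.205 = 14.5881
A = e^14.5881 ≈ 2165364 ha

2170000 ha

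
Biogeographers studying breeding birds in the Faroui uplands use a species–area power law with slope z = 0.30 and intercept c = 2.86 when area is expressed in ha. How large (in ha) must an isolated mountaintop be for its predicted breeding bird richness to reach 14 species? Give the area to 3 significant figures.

199 ha

14 = 2.86 × A^0.3  ⇒  A^0.3 = 14/2.86 = 4.895
ln A = ln(4.895) / 0.3 = 1.5882 / 0.3 = 5.2941
A = e^5.2941 ≈ 199.2 ha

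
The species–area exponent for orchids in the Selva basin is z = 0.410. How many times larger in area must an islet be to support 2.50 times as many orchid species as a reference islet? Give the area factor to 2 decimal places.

9.35

(A₂/A₁)^0.41 = 2.5, so A₂/A₁ = 2.5^(1/0.41) = 2.5^2.439
ln(A₂/A₁) = ln 2.5 / 0.41 = 0.9163 / 0.41 = 2.2349
A₂/A₁ = e^2.2349 ≈ 9.345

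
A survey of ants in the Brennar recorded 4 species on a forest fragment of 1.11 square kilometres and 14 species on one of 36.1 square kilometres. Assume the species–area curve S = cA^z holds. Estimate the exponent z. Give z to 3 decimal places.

0.360

Taking logs: ln S = ln c + z ln A, so z = (ln S₂ − ln S₁)/(ln A₂ − ln A₁).
z = ln(14/4) / ln(36.1/1.11) = ln(3.5) / ln(32.52) = 1.2528 / 3.4819 = 0.3598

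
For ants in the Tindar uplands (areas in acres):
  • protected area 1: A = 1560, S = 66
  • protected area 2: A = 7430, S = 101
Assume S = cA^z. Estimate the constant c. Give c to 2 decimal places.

8.89

z = ln(S₂/S₁) / ln(A₂/A₁) = ln(101/66) / ln(7430/1560) = 0.4255 / 1.5608 = 0.2726
c = S₁ / A₁^z = 66 / 1560^0.2726 = 66 / 7.42 = 8.895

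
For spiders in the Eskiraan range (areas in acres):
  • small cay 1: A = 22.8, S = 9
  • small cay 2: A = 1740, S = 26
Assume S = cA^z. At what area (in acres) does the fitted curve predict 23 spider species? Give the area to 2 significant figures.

z = ln(26/9) / ln(1740/22.8) = 1.0609 / 4.3349 = 0.2447
c = 9 / 22.8^0.2447 = 9 / 2.149 = 4.187
A = (23/4.187)^(1/0.2447) ⇒ ln A = ln(5.493)/0.2447 = 6.9607
A = e^6.9607 ≈ 1054 acres

1100 acres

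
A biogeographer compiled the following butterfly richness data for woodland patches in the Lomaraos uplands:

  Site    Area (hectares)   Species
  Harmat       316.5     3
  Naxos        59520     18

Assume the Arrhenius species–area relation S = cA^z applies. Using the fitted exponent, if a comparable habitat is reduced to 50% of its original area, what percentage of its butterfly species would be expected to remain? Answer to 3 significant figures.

z = ln(18/3) / ln(59520/316.5) = 1.7918 / 5.2367 = 0.3422
S_new/S_old = (A_new/A_old)^z = 0.5^0.3422 = exp(0.3422 × -0.6931) = 0.7889

78.9%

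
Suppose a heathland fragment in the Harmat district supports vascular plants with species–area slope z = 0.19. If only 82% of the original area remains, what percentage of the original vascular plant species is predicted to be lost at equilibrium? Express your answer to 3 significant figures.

S_new/S_old = (A_new/A_old)^z = 0.82^0.19
= exp(0.19 × ln 0.82) = exp(0.19 × -0.1985) = exp(-0.0377) ≈ 0.963
Fraction lost = 1 − 0.963 = 0.037

3.70%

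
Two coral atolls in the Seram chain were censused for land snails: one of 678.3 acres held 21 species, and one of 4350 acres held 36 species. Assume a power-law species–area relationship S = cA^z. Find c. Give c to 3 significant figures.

3.17

z = ln(S₂/S₁) / ln(A₂/A₁) = ln(36/21) / ln(4350/678.3) = 0.5390 / 1.8583 = 0.2900
c = S₁ / A₁^z = 21 / 678.3^0.2900 = 21 / 6.626 = 3.169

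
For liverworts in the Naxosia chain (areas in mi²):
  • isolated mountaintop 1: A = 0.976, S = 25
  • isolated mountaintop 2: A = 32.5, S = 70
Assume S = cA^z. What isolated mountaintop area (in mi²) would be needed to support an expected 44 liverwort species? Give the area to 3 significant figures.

z = ln(70/25) / ln(32.5/0.976) = 1.0296 / 3.5055 = 0.2937
c = 25 / 0.976^0.2937 = 25 / 0.9929 = 25.18
A = (44/25.18)^(1/0.2937) ⇒ ln A = ln(1.747)/0.2937 = 1.9004
A = e^1.9004 ≈ 6.689 mi²

6.69 mi²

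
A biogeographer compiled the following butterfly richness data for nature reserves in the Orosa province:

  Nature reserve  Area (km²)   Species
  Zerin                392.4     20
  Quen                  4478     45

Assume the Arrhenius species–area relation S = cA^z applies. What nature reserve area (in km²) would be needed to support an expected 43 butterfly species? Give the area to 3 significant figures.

z = ln(45/20) / ln(4478/392.4) = 0.8109 / 2.4347 = 0.3331
c = 20 / 392.4^0.3331 = 20 / 7.31 = 2.736
A = (43/2.736)^(1/0.3331) ⇒ ln A = ln(15.72)/0.3331 = 8.2704
A = e^8.2704 ≈ 3907 km²

3910 km²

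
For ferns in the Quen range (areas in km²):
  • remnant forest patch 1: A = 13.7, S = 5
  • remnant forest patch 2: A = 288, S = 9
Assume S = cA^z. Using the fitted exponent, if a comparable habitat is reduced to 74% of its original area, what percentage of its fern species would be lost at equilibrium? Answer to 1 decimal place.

z = ln(9/5) / ln(288/13.7) = 0.5878 / 3.0456 = 0.1930
S_new/S_old = (A_new/A_old)^z = 0.74^0.1930 = exp(0.1930 × -0.3011) = 0.9435
Fraction lost = 1 − 0.9435 = 0.05646

5.6%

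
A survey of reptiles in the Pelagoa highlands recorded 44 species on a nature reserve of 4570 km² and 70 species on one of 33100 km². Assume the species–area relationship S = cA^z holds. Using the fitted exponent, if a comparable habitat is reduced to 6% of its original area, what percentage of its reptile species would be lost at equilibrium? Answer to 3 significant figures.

z = ln(70/44) / ln(33100/4570) = 0.4643 / 1.9800 = 0.2345
S_new/S_old = (A_new/A_old)^z = 0.06^0.2345 = exp(0.2345 × -2.8134) = 0.517
Fraction lost = 1 − 0.517 = 0.483

48.3%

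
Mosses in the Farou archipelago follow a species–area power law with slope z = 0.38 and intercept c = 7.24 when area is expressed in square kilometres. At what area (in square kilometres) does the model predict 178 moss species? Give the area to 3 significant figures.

4570 square kilometres

178 = 7.24 × A^0.38  ⇒  A^0.38 = 178/7.24 = 24.59
ln A = ln(24.59) / 0.38 = 3.2022 / 0.38 = 8.4267
A = e^8.4267 ≈ 4568 square kilometres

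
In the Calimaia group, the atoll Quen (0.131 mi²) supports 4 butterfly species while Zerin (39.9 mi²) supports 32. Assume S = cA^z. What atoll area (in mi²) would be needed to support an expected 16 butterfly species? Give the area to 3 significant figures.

5.93 mi²

z = ln(32/4) / ln(39.9/0.131) = 2.0794 / 5.7189 = 0.3636
c = 4 / 0.131^0.3636 = 4 / 0.4776 = 8.376
A = (16/8.376)^(1/0.3636) ⇒ ln A = ln(1.91)/0.3636 = 1.7801
A = e^1.7801 ≈ 5.93 mi²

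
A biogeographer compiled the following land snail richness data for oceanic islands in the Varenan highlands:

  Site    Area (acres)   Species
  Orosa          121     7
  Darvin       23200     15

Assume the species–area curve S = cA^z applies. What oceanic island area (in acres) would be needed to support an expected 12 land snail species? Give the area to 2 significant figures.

5000 acres

z = ln(15/7) / ln(23200/121) = 0.7621 / 5.2561 = 0.1450
c = 7 / 121^0.1450 = 7 / 2.004 = 3.492
A = (12/3.492)^(1/0.1450) ⇒ ln A = ln(3.436)/0.1450 = 8.5130
A = e^8.5130 ≈ 4979 acres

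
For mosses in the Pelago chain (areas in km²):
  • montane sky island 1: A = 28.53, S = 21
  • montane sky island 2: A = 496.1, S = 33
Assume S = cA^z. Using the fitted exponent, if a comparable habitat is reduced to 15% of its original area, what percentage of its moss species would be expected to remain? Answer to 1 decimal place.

74.1%

z = ln(33/21) / ln(496.1/28.53) = 0.4520 / 2.8558 = 0.1583
S_new/S_old = (A_new/A_old)^z = 0.15^0.1583 = exp(0.1583 × -1.8971) = 0.7406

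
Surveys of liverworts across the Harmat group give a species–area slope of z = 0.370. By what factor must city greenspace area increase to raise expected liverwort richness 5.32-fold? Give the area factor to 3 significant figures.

91.6

(A₂/A₁)^0.37 = 5.32, so A₂/A₁ = 5.32^(1/0.37) = 5.32^2.703
ln(A₂/A₁) = ln 5.32 / 0.37 = 1.6715 / 0.37 = 4.5175
A₂/A₁ = e^4.5175 ≈ 91.61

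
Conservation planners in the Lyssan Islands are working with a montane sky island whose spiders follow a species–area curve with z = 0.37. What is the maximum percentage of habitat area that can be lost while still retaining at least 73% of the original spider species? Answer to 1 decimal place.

57.3%

Need (A_new/A_old)^0.37 = 0.73, so A_new/A_old = 0.73^(1/0.37) = 0.73^2.703
ln(A_new/A_old) = ln 0.73 / 0.37 = -0.3147 / 0.37 = -0.8506
A_new/A_old = e^-0.8506 ≈ 0.4272
Fraction that can be lost = 1 − 0.4272 = 0.5728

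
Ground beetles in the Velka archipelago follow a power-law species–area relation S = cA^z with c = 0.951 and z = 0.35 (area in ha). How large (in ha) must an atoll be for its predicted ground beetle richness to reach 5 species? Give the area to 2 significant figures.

110 ha

5 = 0.951 × A^0.35  ⇒  A^0.35 = 5/0.951 = 5.258
ln A = ln(5.258) / 0.35 = 1.6597 / 0.35 = 4.7419
A = e^4.7419 ≈ 114.7 ha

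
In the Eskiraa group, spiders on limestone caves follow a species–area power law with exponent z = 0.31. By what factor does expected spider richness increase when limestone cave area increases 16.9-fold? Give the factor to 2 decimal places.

S₂/S₁ = (A₂/A₁)^z = 16.9^0.31
ln(S₂/S₁) = 0.31 × ln 16.9 = 0.31 × 2.8273 = 0.8765
S₂/S₁ = e^0.8765 ≈ 2.402

2.40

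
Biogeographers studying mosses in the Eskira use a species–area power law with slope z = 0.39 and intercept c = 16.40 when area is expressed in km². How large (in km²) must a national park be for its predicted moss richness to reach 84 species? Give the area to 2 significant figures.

66 km²

84 = 16.4 × A^0.39  ⇒  A^0.39 = 84/16.4 = 5.122
ln A = ln(5.122) / 0.39 = 1.6335 / 0.39 = 4.1886
A = e^4.1886 ≈ 65.93 km²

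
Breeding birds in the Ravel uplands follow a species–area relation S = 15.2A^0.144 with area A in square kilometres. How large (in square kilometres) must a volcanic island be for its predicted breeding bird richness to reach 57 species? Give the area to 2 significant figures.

9700 square kilometres

57 = 15.2 × A^0.144  ⇒  A^0.144 = 57/15.2 = 3.75
ln A = ln(3.75) / 0.144 = 1.3218 / 0.144 = 9.1789
A = e^9.1789 ≈ 9690 square kilometres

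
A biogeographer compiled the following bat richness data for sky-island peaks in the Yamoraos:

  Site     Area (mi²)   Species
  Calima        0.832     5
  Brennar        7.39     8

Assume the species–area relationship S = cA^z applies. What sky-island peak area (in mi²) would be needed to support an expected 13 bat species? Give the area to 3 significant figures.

z = ln(8/5) / ln(7.39/0.832) = 0.4700 / 2.1841 = 0.2152
c = 5 / 0.832^0.2152 = 5 / 0.9612 = 5.202
A = (13/5.202)^(1/0.2152) ⇒ ln A = ln(2.499)/0.2152 = 4.2562
A = e^4.2562 ≈ 70.54 mi²

70.5 mi²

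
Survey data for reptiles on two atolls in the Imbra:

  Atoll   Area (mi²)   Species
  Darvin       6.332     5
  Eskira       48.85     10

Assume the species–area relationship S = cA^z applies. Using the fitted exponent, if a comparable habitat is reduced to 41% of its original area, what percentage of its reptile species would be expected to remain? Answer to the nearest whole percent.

z = ln(10/5) / ln(48.85/6.332) = 0.6931 / 2.0431 = 0.3393
S_new/S_old = (A_new/A_old)^z = 0.41^0.3393 = exp(0.3393 × -0.8916) = 0.739

74%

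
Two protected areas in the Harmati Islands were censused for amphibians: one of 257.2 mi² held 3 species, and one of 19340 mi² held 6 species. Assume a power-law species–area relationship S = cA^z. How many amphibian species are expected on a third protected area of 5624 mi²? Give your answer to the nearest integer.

5

z = ln(6/3) / ln(19340/257.2) = 0.6931 / 4.3201 = 0.1604
c = 3 / 257.2^0.1604 = 3 / 2.436 = 1.231
S₃ = 1.231 × 5624^0.1604 = 1.231 × 3.997 ≈ 4.921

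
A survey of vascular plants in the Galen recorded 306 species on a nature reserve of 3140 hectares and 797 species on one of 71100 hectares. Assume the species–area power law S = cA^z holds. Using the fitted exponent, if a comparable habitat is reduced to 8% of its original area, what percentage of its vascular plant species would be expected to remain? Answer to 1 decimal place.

z = ln(797/306) / ln(71100/3140) = 0.9573 / 3.1199 = 0.3068
S_new/S_old = (A_new/A_old)^z = 0.08^0.3068 = exp(0.3068 × -2.5257) = 0.4607

46.1%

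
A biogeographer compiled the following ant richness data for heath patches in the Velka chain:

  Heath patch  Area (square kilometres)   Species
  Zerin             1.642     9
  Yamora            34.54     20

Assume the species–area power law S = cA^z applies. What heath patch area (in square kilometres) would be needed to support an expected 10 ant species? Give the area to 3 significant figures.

2.45 square kilometres

z = ln(20/9) / ln(34.54/1.642) = 0.7985 / 3.0462 = 0.2621
c = 9 / 1.642^0.2621 = 9 / 1.139 = 7.903
A = (10/7.903)^(1/0.2621) ⇒ ln A = ln(1.265)/0.2621 = 0.8979
A = e^0.8979 ≈ 2.454 square kilometres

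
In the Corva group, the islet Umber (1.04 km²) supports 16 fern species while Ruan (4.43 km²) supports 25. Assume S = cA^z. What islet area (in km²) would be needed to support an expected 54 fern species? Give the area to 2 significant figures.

z = ln(25/16) / ln(4.43/1.04) = 0.4463 / 1.4492 = 0.3080
c = 16 / 1.04^0.3080 = 16 / 1.012 = 15.81
A = (54/15.81)^(1/0.3080) ⇒ ln A = ln(3.416)/0.3080 = 3.9891
A = e^3.9891 ≈ 54.01 km²

54 km²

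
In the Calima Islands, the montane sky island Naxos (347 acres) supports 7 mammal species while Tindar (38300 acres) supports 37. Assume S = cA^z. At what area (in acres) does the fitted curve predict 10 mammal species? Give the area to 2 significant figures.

950 acres

z = ln(37/7) / ln(38300/347) = 1.6650 / 4.7039 = 0.3540
c = 7 / 347^0.3540 = 7 / 7.928 = 0.8829
A = (10/0.8829)^(1/0.3540) ⇒ ln A = ln(11.33)/0.3540 = 6.8570
A = e^6.8570 ≈ 950.5 acres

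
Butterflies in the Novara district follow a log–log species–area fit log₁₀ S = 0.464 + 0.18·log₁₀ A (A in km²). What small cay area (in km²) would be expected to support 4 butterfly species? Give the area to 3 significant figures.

5.85 km²

4 = 2.911 × A^0.18  ⇒  A^0.18 = 4/2.911 = 1.374
ln A = ln(1.374) / 0.18 = 0.3179 / 0.18 = 1.7661
A = e^1.7661 ≈ 5.848 km²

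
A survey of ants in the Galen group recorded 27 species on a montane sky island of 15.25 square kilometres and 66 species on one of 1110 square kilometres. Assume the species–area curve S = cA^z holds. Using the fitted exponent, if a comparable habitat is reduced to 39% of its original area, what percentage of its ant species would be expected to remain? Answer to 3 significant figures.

82.2%

z = ln(66/27) / ln(1110/15.25) = 0.8938 / 4.2875 = 0.2085
S_new/S_old = (A_new/A_old)^z = 0.39^0.2085 = exp(0.2085 × -0.9416) = 0.8218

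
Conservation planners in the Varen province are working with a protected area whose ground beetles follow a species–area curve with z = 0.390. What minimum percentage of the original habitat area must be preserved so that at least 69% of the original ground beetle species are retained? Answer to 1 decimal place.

38.6%

Need (A_new/A_old)^0.39 = 0.69, so A_new/A_old = 0.69^(1/0.39) = 0.69^2.564
ln(A_new/A_old) = ln 0.69 / 0.39 = -0.3711 / 0.39 = -0.9514
A_new/A_old = e^-0.9514 ≈ 0.3862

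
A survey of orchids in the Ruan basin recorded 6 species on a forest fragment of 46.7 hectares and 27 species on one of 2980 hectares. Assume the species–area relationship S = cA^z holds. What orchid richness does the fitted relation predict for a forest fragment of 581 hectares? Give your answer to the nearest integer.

15

z = ln(27/6) / ln(2980/46.7) = 1.5041 / 4.1559 = 0.3619
c = 6 / 46.7^0.3619 = 6 / 4.019 = 1.493
S₃ = 1.493 × 581^0.3619 = 1.493 × 10.01 ≈ 14.94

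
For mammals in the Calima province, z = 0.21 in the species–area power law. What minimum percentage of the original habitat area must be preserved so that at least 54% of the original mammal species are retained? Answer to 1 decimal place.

5.3%

Need (A_new/A_old)^0.21 = 0.54, so A_new/A_old = 0.54^(1/0.21) = 0.54^4.762
ln(A_new/A_old) = ln 0.54 / 0.21 = -0.6162 / 0.21 = -2.9342
A_new/A_old = e^-2.9342 ≈ 0.05317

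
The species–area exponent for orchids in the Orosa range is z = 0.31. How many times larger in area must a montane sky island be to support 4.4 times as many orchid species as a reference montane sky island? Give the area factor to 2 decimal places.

(A₂/A₁)^0.31 = 4.4, so A₂/A₁ = 4.4^(1/0.31) = 4.4^3.226
ln(A₂/A₁) = ln 4.4 / 0.31 = 1.4816 / 0.31 = 4.7794
A₂/A₁ = e^4.7794 ≈ 119

119.03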